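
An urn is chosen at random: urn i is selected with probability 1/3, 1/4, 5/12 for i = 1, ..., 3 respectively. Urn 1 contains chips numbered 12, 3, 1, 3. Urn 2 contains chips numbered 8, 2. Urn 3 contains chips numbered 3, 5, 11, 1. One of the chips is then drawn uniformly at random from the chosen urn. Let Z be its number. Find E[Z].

59/12

E[Z | urn 1] = (12+3+1+3)/4 = 19/4.
E[Z | urn 2] = (8+2)/2 = 5.
E[Z | urn 3] = (3+5+11+1)/4 = 5.
By the law of total expectation,
E[Z] = (1/3)·(19/4) + (1/4)·(5) + (5/12)·(5) = 59/12.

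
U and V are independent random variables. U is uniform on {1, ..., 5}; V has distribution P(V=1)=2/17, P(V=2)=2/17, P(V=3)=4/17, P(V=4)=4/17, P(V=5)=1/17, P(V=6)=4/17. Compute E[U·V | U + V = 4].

P(U + V = 4) = 8/85.
Summing UV·P(x,y) over outcomes with U + V = 4 gives 26/85.
E[U·V | U + V = 4] = (26/85) / (8/85) = 13/4.

13/4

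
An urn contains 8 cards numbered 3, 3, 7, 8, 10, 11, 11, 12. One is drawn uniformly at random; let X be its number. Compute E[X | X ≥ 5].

P(X ≥ 5) = 3/4.
Σ over the event: 7·1/8 + 8·1/8 + 10·1/8 + 11·1/4 + 12·1/8 = 59/8.
E[X | X ≥ 5] = (59/8) / (3/4) = 59/6.

59/6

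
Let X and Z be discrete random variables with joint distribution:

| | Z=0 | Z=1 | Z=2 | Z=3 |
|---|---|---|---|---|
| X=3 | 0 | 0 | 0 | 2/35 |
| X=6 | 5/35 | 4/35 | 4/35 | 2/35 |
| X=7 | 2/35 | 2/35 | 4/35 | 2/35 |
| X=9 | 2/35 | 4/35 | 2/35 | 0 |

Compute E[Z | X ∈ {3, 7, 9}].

P(X ∈ {3, 7, 9}) = 4/7.
Σ Z·P over the event = 3·(2/35) + 0·(2/35) + 1·(2/35) + 2·(4/35) + 3·(2/35) + 0·(2/35) + 1·(4/35) + 2·(2/35) = 6/7.
E[Z | X ∈ {3, 7, 9}] = (6/7) / (4/7) = 3/2.

3/2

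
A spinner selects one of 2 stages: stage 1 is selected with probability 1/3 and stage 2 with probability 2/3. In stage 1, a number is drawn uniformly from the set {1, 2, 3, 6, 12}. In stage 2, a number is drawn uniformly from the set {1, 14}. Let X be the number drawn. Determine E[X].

E[X | stage 1] = (1+2+3+6+12)/5 = 24/5.
E[X | stage 2] = (1+14)/2 = 15/2.
By the law of total expectation,
E[X] = (1/3)·(24/5) + (2/3)·(15/2) = 33/5.

33/5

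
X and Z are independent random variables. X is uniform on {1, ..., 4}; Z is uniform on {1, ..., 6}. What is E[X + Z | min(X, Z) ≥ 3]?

8

Outcomes with min(X, Z) ≥ 3: (3,3), (3,4), (3,5), (3,6), (4,3), (4,4), (4,5), (4,6), each with probability 1/24.
E[X + Z | min(X, Z) ≥ 3] = (6 + 7 + 8 + 9 + 7 + 8 + 9 + 10) / 8 = 8.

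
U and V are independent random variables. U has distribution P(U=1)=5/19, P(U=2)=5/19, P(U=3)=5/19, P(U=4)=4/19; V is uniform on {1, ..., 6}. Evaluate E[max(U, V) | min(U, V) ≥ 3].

83/18

P(min(U, V) ≥ 3) = 6/19.
Summing max(U,V)·P(x,y) over outcomes with min(U, V) ≥ 3 gives 83/57.
E[max(U, V) | min(U, V) ≥ 3] = (83/57) / (6/19) = 83/18.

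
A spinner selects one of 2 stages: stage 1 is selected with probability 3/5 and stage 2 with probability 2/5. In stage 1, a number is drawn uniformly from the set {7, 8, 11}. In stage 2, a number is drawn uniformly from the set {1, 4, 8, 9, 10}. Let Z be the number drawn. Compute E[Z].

E[Z | stage 1] = (7+8+11)/3 = 26/3.
E[Z | stage 2] = (1+4+8+9+10)/5 = 32/5.
By the law of total expectation,
E[Z] = (3/5)·(26/3) + (2/5)·(32/5) = 194/25.

194/25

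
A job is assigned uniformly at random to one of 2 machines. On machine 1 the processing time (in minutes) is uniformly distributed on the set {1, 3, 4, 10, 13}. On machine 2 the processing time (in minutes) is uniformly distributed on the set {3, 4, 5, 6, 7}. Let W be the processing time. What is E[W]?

E[W | machine 1] = (1+3+4+10+13)/5 = 31/5.
E[W | machine 2] = (3+4+5+6+7)/5 = 5.
By the law of total expectation,
E[W] = (1/2)·(31/5) + (1/2)·(5) = 28/5.

28/5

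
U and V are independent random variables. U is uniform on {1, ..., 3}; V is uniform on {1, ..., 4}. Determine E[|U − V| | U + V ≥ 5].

P(U + V ≥ 5) = 1/2.
Summing |U−V|·P(x,y) over outcomes with U + V ≥ 5 gives 2/3.
E[|U − V| | U + V ≥ 5] = (2/3) / (1/2) = 4/3.

4/3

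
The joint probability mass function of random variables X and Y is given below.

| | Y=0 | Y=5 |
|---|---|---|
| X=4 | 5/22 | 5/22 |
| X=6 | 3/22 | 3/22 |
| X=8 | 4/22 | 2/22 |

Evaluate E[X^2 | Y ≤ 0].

37

P(Y ≤ 0) = 6/11.
Σ X^2·P over the event = 16·(5/22) + 36·(3/22) + 64·(4/22) = 222/11.
E[X^2 | Y ≤ 0] = (222/11) / (6/11) = 37.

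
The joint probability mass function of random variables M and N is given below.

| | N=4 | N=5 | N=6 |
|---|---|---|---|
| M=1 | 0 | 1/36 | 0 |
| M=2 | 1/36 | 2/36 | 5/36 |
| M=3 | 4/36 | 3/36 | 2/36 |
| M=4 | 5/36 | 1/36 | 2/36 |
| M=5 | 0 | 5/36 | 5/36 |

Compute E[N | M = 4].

37/8

P(M = 4) = 2/9.
Σ N·P over the event = 4·(5/36) + 5·(1/36) + 6·(2/36) = 37/36.
E[N | M = 4] = (37/36) / (2/9) = 37/8.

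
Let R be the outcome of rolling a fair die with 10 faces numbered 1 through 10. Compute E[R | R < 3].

3/2

Given R < 3, R is equally likely to be any of {1, 2}.
E[R | R < 3] = (1 + 2) / 2 = 3/2.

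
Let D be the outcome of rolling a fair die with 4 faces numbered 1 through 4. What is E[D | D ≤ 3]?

2

Given D ≤ 3, D is equally likely to be any of {1, 2, 3}.
E[D | D ≤ 3] = (1 + 2 + 3) / 3 = 2.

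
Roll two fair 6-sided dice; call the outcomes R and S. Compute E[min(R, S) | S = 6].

Outcomes with S = 6: (1,6), (2,6), (3,6), (4,6), (5,6), (6,6), each with probability 1/36.
E[min(R, S) | S = 6] = (1 + 2 + 3 + 4 + 5 + 6) / 6 = 7/2.

7/2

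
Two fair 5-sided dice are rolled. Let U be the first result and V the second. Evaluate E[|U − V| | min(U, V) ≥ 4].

Outcomes with min(U, V) ≥ 4: (4,4), (4,5), (5,4), (5,5), each with probability 1/25.
E[|U − V| | min(U, V) ≥ 4] = (0 + 1 + 1 + 0) / 4 = 1/2.

1/2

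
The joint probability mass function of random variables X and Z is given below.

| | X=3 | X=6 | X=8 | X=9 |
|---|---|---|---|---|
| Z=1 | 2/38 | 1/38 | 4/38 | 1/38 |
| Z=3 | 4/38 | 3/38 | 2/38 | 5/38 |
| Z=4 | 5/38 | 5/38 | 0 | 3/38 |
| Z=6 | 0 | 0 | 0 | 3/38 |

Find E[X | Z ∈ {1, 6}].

80/11

P(Z ∈ {1, 6}) = 11/38.
Summing X·P(X=x,Z=y) over the conditioning event gives 40/19.
E[X | Z ∈ {1, 6}] = (40/19) / (11/38) = 80/11.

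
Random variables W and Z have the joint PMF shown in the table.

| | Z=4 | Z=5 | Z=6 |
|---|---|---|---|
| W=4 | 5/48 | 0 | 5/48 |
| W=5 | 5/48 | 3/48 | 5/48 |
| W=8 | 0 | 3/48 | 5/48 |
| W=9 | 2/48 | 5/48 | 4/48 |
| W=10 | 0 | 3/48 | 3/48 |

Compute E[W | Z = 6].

P(Z = 6) = 11/24.
Σ W·P over the event = 4·(5/48) + 5·(5/48) + 8·(5/48) + 9·(4/48) + 10·(3/48) = 151/48.
E[W | Z = 6] = (151/48) / (11/24) = 151/22.

151/22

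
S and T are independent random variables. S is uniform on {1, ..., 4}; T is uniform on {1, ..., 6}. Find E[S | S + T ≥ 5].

P(S + T ≥ 5) = 3/4.
Summing S·P(x,y) over outcomes with S + T ≥ 5 gives 25/12.
E[S | S + T ≥ 5] = (25/12) / (3/4) = 25/9.

25/9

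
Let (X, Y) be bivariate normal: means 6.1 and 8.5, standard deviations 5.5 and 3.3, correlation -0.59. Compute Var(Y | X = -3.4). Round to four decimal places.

The conditional variance in a bivariate normal is σ_Y²(1 − ρ²), independent of x.
Var(Y | X=-3.4) = (3.3)²·(1 − (-0.59)²) = 10.89·0.6519 = 7.0992.

7.0992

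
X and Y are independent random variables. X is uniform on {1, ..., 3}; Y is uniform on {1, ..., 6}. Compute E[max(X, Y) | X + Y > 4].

9/2

P(X + Y > 4) = 2/3.
Summing max(X,Y)·P(x,y) over outcomes with X + Y > 4 gives 3.
E[max(X, Y) | X + Y > 4] = (3) / (2/3) = 9/2.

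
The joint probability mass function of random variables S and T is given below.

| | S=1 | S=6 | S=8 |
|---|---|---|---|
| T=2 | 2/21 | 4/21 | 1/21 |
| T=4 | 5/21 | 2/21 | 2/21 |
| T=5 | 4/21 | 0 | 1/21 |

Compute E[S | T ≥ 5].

P(T ≥ 5) = 5/21.
Σ S·P over the event = 1·(4/21) + 8·(1/21) = 4/7.
E[S | T ≥ 5] = (4/7) / (5/21) = 12/5.

12/5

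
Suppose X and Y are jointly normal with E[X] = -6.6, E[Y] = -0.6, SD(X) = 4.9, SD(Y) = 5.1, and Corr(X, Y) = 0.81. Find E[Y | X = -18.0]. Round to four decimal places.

The regression of Y on X has slope ρ·σ_Y/σ_X and passes through (μ_X, μ_Y).
E[Y | X=-18.0] = -0.6 + (0.81)·(5.1/4.9)·(-18.0 − (-6.6)) = -0.6 + (0.84306)·(-11.4) = -10.2109.

-10.2109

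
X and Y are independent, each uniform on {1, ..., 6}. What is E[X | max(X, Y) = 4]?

Outcomes with max(X, Y) = 4: (1,4), (2,4), (3,4), (4,1), (4,2), (4,3), (4,4), each with probability 1/36.
E[X | max(X, Y) = 4] = (1 + 2 + 3 + 4 + 4 + 4 + 4) / 7 = 22/7.

22/7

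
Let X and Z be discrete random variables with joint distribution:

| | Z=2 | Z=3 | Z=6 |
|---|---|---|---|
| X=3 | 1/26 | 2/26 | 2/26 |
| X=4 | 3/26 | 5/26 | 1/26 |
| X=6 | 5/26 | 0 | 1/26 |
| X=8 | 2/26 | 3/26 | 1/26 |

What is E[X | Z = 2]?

P(Z = 2) = 11/26.
Σ X·P over the event = 3·(1/26) + 4·(3/26) + 6·(5/26) + 8·(2/26) = 61/26.
E[X | Z = 2] = (61/26) / (11/26) = 61/11.

61/11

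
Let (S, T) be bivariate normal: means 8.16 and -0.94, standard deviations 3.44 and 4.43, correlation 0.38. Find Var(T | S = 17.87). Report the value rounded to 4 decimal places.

16.7911

For a bivariate normal, Var(T | S=x) = σ_T²(1 − ρ²).
Var(T | S=17.87) = (4.43)²·(1 − (0.38)²) = 19.6249·0.8556 = 16.7911.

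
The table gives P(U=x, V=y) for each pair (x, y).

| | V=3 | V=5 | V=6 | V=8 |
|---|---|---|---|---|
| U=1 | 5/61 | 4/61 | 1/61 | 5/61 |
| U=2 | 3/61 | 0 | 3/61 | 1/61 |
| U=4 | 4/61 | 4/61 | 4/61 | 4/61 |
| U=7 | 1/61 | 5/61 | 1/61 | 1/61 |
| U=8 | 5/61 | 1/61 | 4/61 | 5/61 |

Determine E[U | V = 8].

P(V = 8) = 16/61.
Σ U·P over the event = 1·(5/61) + 2·(1/61) + 4·(4/61) + 7·(1/61) + 8·(5/61) = 70/61.
E[U | V = 8] = (70/61) / (16/61) = 35/8.

35/8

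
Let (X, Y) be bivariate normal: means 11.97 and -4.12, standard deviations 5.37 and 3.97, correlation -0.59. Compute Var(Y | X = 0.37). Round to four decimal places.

Var(Y | X=x) = (1 − ρ²)·σ_Y².
Var(Y | X=0.37) = (3.97)²·(1 − (-0.59)²) = 15.7609·0.6519 = 10.2745.

10.2745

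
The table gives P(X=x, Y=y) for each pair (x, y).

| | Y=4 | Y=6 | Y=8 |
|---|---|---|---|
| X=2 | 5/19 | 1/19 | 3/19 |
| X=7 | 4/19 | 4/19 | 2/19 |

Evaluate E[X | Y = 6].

P(Y = 6) = 5/19.
Σ X·P over the event = 2·(1/19) + 7·(4/19) = 30/19.
E[X | Y = 6] = (30/19) / (5/19) = 6.

6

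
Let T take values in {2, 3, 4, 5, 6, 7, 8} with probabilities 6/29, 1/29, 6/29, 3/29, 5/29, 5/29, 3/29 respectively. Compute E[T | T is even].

9/2

P(T is even) = 20/29.
Σ over the event: 2·6/29 + 4·6/29 + 6·5/29 + 8·3/29 = 90/29.
E[T | T is even] = (90/29) / (20/29) = 9/2.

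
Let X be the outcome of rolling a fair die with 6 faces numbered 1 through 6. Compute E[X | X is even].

Given X is even, X is equally likely to be any of {2, 4, 6}.
E[X | X is even] = (2 + 4 + 6) / 3 = 4.

4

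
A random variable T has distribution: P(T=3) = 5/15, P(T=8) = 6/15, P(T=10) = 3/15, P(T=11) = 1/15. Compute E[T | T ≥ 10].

41/4

P(T ≥ 10) = 4/15.
Σ over the event: 10·1/5 + 11·1/15 = 41/15.
E[T | T ≥ 10] = (41/15) / (4/15) = 41/4.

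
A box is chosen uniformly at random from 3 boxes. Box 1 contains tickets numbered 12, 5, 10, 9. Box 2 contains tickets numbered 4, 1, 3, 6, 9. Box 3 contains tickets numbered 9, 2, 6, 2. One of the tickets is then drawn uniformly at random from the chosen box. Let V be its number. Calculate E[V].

367/60

E[V | box 1] = (12+5+10+9)/4 = 9.
E[V | box 2] = (4+1+3+6+9)/5 = 23/5.
E[V | box 3] = (9+2+6+2)/4 = 19/4.
By the law of total expectation,
E[V] = (1/3)·(9) + (1/3)·(23/5) + (1/3)·(19/4) = 367/60.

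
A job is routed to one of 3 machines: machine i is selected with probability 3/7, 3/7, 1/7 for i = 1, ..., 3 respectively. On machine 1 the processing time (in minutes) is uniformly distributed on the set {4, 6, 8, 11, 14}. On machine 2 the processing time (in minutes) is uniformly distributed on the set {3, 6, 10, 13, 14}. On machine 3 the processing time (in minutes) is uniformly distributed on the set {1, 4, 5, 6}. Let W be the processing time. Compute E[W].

E[W | machine 1] = (4+6+8+11+14)/5 = 43/5.
E[W | machine 2] = (3+6+10+13+14)/5 = 46/5.
E[W | machine 3] = (1+4+5+6)/4 = 4.
E[W] = (3/7)·(43/5) + (3/7)·(46/5) + (1/7)·(4) = 41/5.

41/5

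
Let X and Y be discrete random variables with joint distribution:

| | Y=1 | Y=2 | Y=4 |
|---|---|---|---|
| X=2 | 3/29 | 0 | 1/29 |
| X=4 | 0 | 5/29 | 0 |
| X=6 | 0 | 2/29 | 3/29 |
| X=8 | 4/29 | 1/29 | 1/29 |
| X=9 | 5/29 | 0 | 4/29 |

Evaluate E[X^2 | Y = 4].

500/9

P(Y = 4) = 9/29.
Σ X^2·P over the event = 4·(1/29) + 36·(3/29) + 64·(1/29) + 81·(4/29) = 500/29.
E[X^2 | Y = 4] = (500/29) / (9/29) = 500/9.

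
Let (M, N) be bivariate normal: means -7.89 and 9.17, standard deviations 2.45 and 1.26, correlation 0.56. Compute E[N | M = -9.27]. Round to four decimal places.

For a bivariate normal, E[N | M=x] = μ_N + ρ·(σ_N/σ_M)·(x − μ_M).
E[N | M=-9.27] = 9.17 + (0.56)·(1.26/2.45)·(-9.27 − (-7.89)) = 9.17 + (0.288)·(-1.38) = 8.7726.

8.7726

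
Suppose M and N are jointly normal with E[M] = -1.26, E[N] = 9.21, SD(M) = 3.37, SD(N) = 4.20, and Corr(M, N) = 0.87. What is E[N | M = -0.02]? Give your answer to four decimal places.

10.5545

For a bivariate normal, E[N | M=x] = μ_N + ρ·(σ_N/σ_M)·(x − μ_M).
E[N | M=-0.02] = 9.21 + (0.87)·(4.20/3.37)·(-0.02 − (-1.26)) = 9.21 + (1.0843)·(1.24) = 10.5545.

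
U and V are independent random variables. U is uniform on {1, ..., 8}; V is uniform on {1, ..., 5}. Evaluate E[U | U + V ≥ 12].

23/3

Outcomes with U + V ≥ 12: (7,5), (8,4), (8,5), each with probability 1/40.
E[U | U + V ≥ 12] = (7 + 8 + 8) / 3 = 23/3.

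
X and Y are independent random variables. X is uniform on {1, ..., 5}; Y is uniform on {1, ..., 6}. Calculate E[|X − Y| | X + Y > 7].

8/5

Outcomes with X + Y > 7: (2,6), (3,5), (3,6), (4,4), (4,5), (4,6), (5,3), (5,4), (5,5), (5,6), each with probability 1/30.
E[|X − Y| | X + Y > 7] = (4 + 2 + 3 + 0 + 1 + 2 + 2 + 1 + 0 + 1) / 10 = 8/5.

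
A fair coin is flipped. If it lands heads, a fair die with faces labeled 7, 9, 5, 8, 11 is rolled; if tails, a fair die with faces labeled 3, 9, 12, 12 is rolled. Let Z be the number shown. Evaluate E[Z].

17/2

E[Z | heads] = (7+9+5+8+11)/5 = 8.
E[Z | tails] = (3+9+12+12)/4 = 9.
By the law of total expectation,
E[Z] = (1/2)·(8) + (1/2)·(9) = 17/2.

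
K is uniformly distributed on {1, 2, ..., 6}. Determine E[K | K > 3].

Given K > 3, K is equally likely to be any of {4, 5, 6}.
E[K | K > 3] = (4 + 5 + 6) / 3 = 5.

5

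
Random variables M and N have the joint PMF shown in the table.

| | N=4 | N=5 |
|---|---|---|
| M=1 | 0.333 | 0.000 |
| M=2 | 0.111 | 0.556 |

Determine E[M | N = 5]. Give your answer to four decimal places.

2.0000

P(N = 5) = 0.556.
Summing M·P(M=x,N=y) over the conditioning event gives 1.112.
E[M | N = 5] = (1.112) / (0.556) = 2.0000.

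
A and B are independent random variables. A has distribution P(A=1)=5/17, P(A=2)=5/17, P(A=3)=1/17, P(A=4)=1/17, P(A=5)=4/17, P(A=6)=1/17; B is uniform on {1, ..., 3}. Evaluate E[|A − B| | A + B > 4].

P(A + B > 4) = 25/51.
Summing |A−B|·P(x,y) over outcomes with A + B > 4 gives 20/17.
E[|A − B| | A + B > 4] = (20/17) / (25/51) = 12/5.

12/5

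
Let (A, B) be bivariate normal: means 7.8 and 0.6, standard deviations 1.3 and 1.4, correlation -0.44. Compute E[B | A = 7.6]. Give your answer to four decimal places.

The regression of B on A has slope ρ·σ_B/σ_A and passes through (μ_A, μ_B).
E[B | A=7.6] = 0.6 + (-0.44)·(1.4/1.3)·(7.6 − (7.8)) = 0.6 + (-0.47385)·(-0.2) = 0.6948.

0.6948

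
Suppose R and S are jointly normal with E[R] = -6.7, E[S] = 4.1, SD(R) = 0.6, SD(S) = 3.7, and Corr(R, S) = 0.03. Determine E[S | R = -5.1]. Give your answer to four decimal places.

E[S | R=x] = μ_S + ρ(σ_S/σ_R)(x − μ_R) for jointly normal variables.
E[S | R=-5.1] = 4.1 + (0.03)·(3.7/0.6)·(-5.1 − (-6.7)) = 4.1 + (0.185)·(1.6) = 4.3960.

4.3960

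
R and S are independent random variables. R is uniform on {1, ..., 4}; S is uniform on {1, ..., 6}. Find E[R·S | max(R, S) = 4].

P(max(R, S) = 4) = 7/24.
Summing RS·P(x,y) over outcomes with max(R, S) = 4 gives 8/3.
E[R·S | max(R, S) = 4] = (8/3) / (7/24) = 64/7.

64/7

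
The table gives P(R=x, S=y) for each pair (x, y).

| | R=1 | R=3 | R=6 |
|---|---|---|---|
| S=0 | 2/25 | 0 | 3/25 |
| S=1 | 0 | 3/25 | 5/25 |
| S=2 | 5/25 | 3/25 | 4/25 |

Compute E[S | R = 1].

10/7

P(R = 1) = 7/25.
Σ S·P over the event = 0·(2/25) + 2·(5/25) = 2/5.
E[S | R = 1] = (2/5) / (7/25) = 10/7.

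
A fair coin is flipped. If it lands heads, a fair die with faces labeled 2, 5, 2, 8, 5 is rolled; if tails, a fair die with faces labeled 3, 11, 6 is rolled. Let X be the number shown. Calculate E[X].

83/15

E[X | heads] = (2+5+2+8+5)/5 = 22/5.
E[X | tails] = (3+11+6)/3 = 20/3.
By the law of total expectation,
E[X] = (1/2)·(22/5) + (1/2)·(20/3) = 83/15.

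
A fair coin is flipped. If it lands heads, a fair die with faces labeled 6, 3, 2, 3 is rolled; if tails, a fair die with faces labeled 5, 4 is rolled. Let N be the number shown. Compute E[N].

4

E[N | heads] = (6+3+2+3)/4 = 7/2.
E[N | tails] = (5+4)/2 = 9/2.
E[N] = (1/2)·(7/2) + (1/2)·(9/2) = 4.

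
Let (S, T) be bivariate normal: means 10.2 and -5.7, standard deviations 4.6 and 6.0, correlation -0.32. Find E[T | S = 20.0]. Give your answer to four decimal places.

-9.7904

The regression of T on S has slope ρ·σ_T/σ_S and passes through (μ_S, μ_T).
E[T | S=20.0] = -5.7 + (-0.32)·(6.0/4.6)·(20.0 − (10.2)) = -5.7 + (-0.41739)·(9.8) = -9.7904.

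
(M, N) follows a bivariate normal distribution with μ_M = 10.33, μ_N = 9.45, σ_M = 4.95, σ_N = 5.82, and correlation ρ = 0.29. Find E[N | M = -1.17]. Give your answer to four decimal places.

5.5288

For a bivariate normal, E[N | M=x] = μ_N + ρ·(σ_N/σ_M)·(x − μ_M).
E[N | M=-1.17] = 9.45 + (0.29)·(5.82/4.95)·(-1.17 − (10.33)) = 9.45 + (0.34097)·(-11.5) = 5.5288.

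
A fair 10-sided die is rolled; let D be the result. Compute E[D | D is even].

6

Given D is even, D is equally likely to be any of {2, 4, 6, 8, 10}.
E[D | D is even] = (2 + 4 + 6 + 8 + 10) / 5 = 6.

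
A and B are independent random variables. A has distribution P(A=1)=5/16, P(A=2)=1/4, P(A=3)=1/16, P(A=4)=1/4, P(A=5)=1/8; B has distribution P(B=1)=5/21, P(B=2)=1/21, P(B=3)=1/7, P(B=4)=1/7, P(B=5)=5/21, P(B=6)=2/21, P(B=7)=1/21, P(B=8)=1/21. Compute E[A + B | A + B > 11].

49/4

P(A + B > 11) = 1/42.
Summing (A+B)·P(x,y) over outcomes with A + B > 11 gives 7/24.
E[A + B | A + B > 11] = (7/24) / (1/42) = 49/4.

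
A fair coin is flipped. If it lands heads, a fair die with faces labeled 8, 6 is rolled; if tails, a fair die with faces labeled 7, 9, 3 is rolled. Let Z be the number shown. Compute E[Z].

20/3

E[Z | heads] = (8+6)/2 = 7.
E[Z | tails] = (7+9+3)/3 = 19/3.
By the law of total expectation,
E[Z] = (1/2)·(7) + (1/2)·(19/3) = 20/3.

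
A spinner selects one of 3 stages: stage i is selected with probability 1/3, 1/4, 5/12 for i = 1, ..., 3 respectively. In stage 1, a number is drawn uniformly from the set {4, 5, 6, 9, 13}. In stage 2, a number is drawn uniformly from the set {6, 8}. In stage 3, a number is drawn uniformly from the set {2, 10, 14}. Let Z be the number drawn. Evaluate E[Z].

E[Z | stage 1] = (4+5+6+9+13)/5 = 37/5.
E[Z | stage 2] = (6+8)/2 = 7.
E[Z | stage 3] = (2+10+14)/3 = 26/3.
By the law of total expectation,
E[Z] = (1/3)·(37/5) + (1/4)·(7) + (5/12)·(26/3) = 1409/180.

1409/180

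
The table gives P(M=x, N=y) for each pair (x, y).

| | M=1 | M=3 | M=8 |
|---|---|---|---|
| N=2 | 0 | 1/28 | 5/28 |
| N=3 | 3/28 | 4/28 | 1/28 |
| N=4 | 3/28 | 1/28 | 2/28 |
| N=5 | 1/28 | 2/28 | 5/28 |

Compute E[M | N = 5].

47/8

P(N = 5) = 2/7.
Σ M·P over the event = 1·(1/28) + 3·(2/28) + 8·(5/28) = 47/28.
E[M | N = 5] = (47/28) / (2/7) = 47/8.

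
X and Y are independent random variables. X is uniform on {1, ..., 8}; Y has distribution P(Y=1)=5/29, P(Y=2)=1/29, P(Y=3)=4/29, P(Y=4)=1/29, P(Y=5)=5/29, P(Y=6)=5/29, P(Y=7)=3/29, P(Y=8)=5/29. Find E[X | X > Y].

6

P(X > Y) = 93/232.
Summing X·P(x,y) over outcomes with X > Y gives 279/116.
E[X | X > Y] = (279/116) / (93/232) = 6.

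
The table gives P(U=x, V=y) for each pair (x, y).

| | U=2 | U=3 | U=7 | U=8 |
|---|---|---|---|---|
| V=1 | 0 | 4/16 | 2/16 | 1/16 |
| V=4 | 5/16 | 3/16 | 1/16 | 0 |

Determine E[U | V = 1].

P(V = 1) = 7/16.
Σ U·P over the event = 3·(4/16) + 7·(2/16) + 8·(1/16) = 17/8.
E[U | V = 1] = (17/8) / (7/16) = 34/7.

34/7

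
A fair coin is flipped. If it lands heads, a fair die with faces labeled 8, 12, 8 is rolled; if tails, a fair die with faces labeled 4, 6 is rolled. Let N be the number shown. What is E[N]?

E[N | heads] = (8+12+8)/3 = 28/3.
E[N | tails] = (4+6)/2 = 5.
By the law of total expectation,
E[N] = (1/2)·(28/3) + (1/2)·(5) = 43/6.

43/6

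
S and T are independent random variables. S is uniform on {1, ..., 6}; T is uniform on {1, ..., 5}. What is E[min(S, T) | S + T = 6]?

9/5

P(S + T = 6) = 1/6.
Summing min(S,T)·P(x,y) over outcomes with S + T = 6 gives 3/10.
E[min(S, T) | S + T = 6] = (3/10) / (1/6) = 9/5.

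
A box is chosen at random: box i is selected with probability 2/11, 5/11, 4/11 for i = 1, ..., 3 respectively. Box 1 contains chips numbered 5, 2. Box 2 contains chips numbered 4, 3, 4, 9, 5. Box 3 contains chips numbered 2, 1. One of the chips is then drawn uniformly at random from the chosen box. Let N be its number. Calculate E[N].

38/11

E[N | box 1] = (5+2)/2 = 7/2.
E[N | box 2] = (4+3+4+9+5)/5 = 5.
E[N | box 3] = (2+1)/2 = 3/2.
By the law of total expectation,
E[N] = (2/11)·(7/2) + (5/11)·(5) + (4/11)·(3/2) = 38/11.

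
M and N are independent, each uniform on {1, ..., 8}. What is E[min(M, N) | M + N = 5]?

3/2

Outcomes with M + N = 5: (1,4), (2,3), (3,2), (4,1), each with probability 1/64.
E[min(M, N) | M + N = 5] = (1 + 2 + 2 + 1) / 4 = 3/2.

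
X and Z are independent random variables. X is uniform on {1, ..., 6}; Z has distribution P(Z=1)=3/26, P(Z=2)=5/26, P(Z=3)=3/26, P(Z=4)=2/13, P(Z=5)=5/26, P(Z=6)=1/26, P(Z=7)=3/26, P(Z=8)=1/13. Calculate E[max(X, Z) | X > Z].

269/57

P(X > Z) = 19/52.
Summing max(X,Z)·P(x,y) over outcomes with X > Z gives 269/156.
E[max(X, Z) | X > Z] = (269/156) / (19/52) = 269/57.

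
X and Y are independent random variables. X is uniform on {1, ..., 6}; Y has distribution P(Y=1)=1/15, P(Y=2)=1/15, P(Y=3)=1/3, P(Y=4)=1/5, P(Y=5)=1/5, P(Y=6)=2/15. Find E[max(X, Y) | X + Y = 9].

P(X + Y = 9) = 13/90.
Summing max(X,Y)·P(x,y) over outcomes with X + Y = 9 gives 4/5.
E[max(X, Y) | X + Y = 9] = (4/5) / (13/90) = 72/13.

72/13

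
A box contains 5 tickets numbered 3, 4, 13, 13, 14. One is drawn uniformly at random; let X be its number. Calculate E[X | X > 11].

P(X > 11) = 3/5.
Σ over the event: 13·2/5 + 14·1/5 = 8.
E[X | X > 11] = (8) / (3/5) = 40/3.

40/3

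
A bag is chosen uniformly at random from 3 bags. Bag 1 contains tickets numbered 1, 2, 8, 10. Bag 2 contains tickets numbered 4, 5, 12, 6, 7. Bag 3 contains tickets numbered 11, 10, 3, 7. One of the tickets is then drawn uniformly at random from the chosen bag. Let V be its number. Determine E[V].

33/5

E[V | bag 1] = (1+2+8+10)/4 = 21/4.
E[V | bag 2] = (4+5+12+6+7)/5 = 34/5.
E[V | bag 3] = (11+10+3+7)/4 = 31/4.
E[V] = (1/3)·(21/4) + (1/3)·(34/5) + (1/3)·(31/4) = 33/5.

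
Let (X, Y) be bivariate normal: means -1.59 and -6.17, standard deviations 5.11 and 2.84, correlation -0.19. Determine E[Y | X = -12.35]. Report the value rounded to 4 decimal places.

-5.0338

For a bivariate normal, E[Y | X=x] = μ_Y + ρ·(σ_Y/σ_X)·(x − μ_X).
E[Y | X=-12.35] = -6.17 + (-0.19)·(2.84/5.11)·(-12.35 − (-1.59)) = -6.17 + (-0.105597)·(-10.76) = -5.0338.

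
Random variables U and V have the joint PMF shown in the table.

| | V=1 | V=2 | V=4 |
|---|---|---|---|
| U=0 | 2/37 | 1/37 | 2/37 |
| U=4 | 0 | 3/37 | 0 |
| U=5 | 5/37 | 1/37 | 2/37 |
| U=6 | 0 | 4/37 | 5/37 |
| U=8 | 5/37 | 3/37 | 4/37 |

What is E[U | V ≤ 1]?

65/12

P(V ≤ 1) = 12/37.
Σ U·P over the event = 0·(2/37) + 5·(5/37) + 8·(5/37) = 65/37.
E[U | V ≤ 1] = (65/37) / (12/37) = 65/12.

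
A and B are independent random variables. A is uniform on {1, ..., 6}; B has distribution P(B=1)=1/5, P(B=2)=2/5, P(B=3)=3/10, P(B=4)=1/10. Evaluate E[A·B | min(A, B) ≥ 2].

P(min(A, B) ≥ 2) = 2/3.
Summing AB·P(x,y) over outcomes with min(A, B) ≥ 2 gives 7.
E[A·B | min(A, B) ≥ 2] = (7) / (2/3) = 21/2.

21/2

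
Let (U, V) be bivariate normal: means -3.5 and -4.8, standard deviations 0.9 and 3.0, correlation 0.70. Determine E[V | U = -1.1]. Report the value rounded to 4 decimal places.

E[V | U=x] = μ_V + ρ(σ_V/σ_U)(x − μ_U) for jointly normal variables.
E[V | U=-1.1] = -4.8 + (0.70)·(3.0/0.9)·(-1.1 − (-3.5)) = -4.8 + (2.33333)·(2.4) = 0.8000.

0.8000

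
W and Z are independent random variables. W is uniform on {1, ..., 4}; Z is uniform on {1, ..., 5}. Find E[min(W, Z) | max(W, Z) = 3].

9/5

P(max(W, Z) = 3) = 1/4.
Summing min(W,Z)·P(x,y) over outcomes with max(W, Z) = 3 gives 9/20.
E[min(W, Z) | max(W, Z) = 3] = (9/20) / (1/4) = 9/5.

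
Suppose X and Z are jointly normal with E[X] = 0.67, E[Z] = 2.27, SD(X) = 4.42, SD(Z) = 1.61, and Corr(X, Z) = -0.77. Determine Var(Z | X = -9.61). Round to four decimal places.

For a bivariate normal, Var(Z | X=x) = σ_Z²(1 − ρ²).
Var(Z | X=-9.61) = (1.61)²·(1 − (-0.77)²) = 2.5921·0.4071 = 1.0552.

1.0552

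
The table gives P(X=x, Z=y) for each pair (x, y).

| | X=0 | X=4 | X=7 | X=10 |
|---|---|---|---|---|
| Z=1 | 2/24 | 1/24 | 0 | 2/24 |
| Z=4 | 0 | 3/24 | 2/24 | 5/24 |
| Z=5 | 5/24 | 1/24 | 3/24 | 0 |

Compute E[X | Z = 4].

P(Z = 4) = 5/12.
Σ X·P over the event = 4·(3/24) + 7·(2/24) + 10·(5/24) = 19/6.
E[X | Z = 4] = (19/6) / (5/12) = 38/5.

38/5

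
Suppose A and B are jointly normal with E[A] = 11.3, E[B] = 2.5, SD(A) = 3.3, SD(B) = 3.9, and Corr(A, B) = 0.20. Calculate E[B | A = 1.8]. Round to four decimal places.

E[B | A=x] = μ_B + ρ(σ_B/σ_A)(x − μ_A) for jointly normal variables.
E[B | A=1.8] = 2.5 + (0.20)·(3.9/3.3)·(1.8 − (11.3)) = 2.5 + (0.236364)·(-9.5) = 0.2545.

0.2545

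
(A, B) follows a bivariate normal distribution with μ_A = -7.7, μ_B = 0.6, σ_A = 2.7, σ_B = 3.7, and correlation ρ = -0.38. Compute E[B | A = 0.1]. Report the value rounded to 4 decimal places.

-3.4618

The regression of B on A has slope ρ·σ_B/σ_A and passes through (μ_A, μ_B).
E[B | A=0.1] = 0.6 + (-0.38)·(3.7/2.7)·(0.1 − (-7.7)) = 0.6 + (-0.52074)·(7.8) = -3.4618.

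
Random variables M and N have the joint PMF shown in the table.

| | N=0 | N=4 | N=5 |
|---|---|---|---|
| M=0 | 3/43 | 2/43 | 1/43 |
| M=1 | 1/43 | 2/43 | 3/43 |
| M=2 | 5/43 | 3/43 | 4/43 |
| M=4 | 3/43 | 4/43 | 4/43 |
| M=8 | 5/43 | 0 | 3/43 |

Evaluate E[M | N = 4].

24/11

P(N = 4) = 11/43.
Σ M·P over the event = 0·(2/43) + 1·(2/43) + 2·(3/43) + 4·(4/43) = 24/43.
E[M | N = 4] = (24/43) / (11/43) = 24/11.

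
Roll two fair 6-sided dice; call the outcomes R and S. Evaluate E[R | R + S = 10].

Outcomes with R + S = 10: (4,6), (5,5), (6,4), each with probability 1/36.
E[R | R + S = 10] = (4 + 5 + 6) / 3 = 5.

5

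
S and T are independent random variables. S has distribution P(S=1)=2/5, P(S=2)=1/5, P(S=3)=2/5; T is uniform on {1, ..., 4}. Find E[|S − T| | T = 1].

1

P(T = 1) = 1/4.
Summing |S−T|·P(x,y) over outcomes with T = 1 gives 1/4.
E[|S − T| | T = 1] = (1/4) / (1/4) = 1.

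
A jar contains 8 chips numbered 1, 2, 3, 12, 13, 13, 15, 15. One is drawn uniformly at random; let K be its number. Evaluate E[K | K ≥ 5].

P(K ≥ 5) = 5/8.
Σ over the event: 12·1/8 + 13·1/4 + 15·1/4 = 17/2.
E[K | K ≥ 5] = (17/2) / (5/8) = 68/5.

68/5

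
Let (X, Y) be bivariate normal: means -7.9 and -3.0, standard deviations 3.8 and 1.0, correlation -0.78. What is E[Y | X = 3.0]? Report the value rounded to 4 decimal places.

E[Y | X=x] = μ_Y + ρ(σ_Y/σ_X)(x − μ_X) for jointly normal variables.
E[Y | X=3.0] = -3.0 + (-0.78)·(1.0/3.8)·(3.0 − (-7.9)) = -3.0 + (-0.205263)·(10.9) = -5.2374.

-5.2374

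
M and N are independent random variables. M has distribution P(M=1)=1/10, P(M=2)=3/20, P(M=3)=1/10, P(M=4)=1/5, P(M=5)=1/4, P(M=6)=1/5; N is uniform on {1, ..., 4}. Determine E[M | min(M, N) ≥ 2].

P(min(M, N) ≥ 2) = 27/40.
Summing M·P(x,y) over outcomes with min(M, N) ≥ 2 gives 231/80.
E[M | min(M, N) ≥ 2] = (231/80) / (27/40) = 77/18.

77/18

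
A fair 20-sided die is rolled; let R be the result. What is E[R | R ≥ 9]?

Given R ≥ 9, R is equally likely to be any of {9, 10, 11, 12, 13, 14, 15, 16, 17, 18, 19, 20}.
E[R | R ≥ 9] = (9 + 10 + 11 + 12 + 13 + 14 + 15 + 16 + 17 + 18 + 19 + 20) / 12 = 29/2.

29/2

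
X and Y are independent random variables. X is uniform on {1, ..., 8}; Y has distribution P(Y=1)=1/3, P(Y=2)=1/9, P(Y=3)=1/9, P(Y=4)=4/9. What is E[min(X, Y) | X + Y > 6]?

P(X + Y > 6) = 7/12.
Summing min(X,Y)·P(x,y) over outcomes with X + Y > 6 gives 31/18.
E[min(X, Y) | X + Y > 6] = (31/18) / (7/12) = 62/21.

62/21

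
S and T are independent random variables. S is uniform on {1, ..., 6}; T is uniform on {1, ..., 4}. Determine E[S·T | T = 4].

Outcomes with T = 4: (1,4), (2,4), (3,4), (4,4), (5,4), (6,4), each with probability 1/24.
E[S·T | T = 4] = (4 + 8 + 12 + 16 + 20 + 24) / 6 = 14.

14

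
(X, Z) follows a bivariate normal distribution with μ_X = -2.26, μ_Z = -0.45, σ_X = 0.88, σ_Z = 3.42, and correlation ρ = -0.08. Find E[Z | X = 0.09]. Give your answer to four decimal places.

E[Z | X=x] = μ_Z + ρ(σ_Z/σ_X)(x − μ_X) for jointly normal variables.
E[Z | X=0.09] = -0.45 + (-0.08)·(3.42/0.88)·(0.09 − (-2.26)) = -0.45 + (-0.31091)·(2.35) = -1.1806.

-1.1806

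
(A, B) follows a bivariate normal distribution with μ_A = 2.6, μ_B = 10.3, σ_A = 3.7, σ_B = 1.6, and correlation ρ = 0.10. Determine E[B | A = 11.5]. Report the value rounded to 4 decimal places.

10.6849

E[B | A=x] = μ_B + ρ(σ_B/σ_A)(x − μ_A) for jointly normal variables.
E[B | A=11.5] = 10.3 + (0.10)·(1.6/3.7)·(11.5 − (2.6)) = 10.3 + (0.043243)·(8.9) = 10.6849.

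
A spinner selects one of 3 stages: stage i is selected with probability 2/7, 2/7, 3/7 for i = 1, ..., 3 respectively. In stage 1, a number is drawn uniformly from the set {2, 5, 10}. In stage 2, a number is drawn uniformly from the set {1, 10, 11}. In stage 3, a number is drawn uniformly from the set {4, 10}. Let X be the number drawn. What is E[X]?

E[X | stage 1] = (2+5+10)/3 = 17/3.
E[X | stage 2] = (1+10+11)/3 = 22/3.
E[X | stage 3] = (4+10)/2 = 7.
E[X] = (2/7)·(17/3) + (2/7)·(22/3) + (3/7)·(7) = 47/7.

47/7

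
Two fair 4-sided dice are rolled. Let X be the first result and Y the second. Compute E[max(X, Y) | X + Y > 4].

37/10

P(X + Y > 4) = 5/8.
Summing max(X,Y)·P(x,y) over outcomes with X + Y > 4 gives 37/16.
E[max(X, Y) | X + Y > 4] = (37/16) / (5/8) = 37/10.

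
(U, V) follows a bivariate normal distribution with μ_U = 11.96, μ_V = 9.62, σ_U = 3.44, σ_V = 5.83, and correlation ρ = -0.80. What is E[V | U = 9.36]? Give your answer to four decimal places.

The regression of V on U has slope ρ·σ_V/σ_U and passes through (μ_U, μ_V).
E[V | U=9.36] = 9.62 + (-0.80)·(5.83/3.44)·(9.36 − (11.96)) = 9.62 + (-1.3558)·(-2.6) = 13.1451.

13.1451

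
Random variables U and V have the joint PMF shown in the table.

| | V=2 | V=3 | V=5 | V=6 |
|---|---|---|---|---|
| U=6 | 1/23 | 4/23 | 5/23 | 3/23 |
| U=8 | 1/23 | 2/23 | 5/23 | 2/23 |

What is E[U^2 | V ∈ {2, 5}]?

50

P(V ∈ {2, 5}) = 12/23.
Σ U^2·P over the event = 36·(1/23) + 36·(5/23) + 64·(1/23) + 64·(5/23) = 600/23.
E[U^2 | V ∈ {2, 5}] = (600/23) / (12/23) = 50.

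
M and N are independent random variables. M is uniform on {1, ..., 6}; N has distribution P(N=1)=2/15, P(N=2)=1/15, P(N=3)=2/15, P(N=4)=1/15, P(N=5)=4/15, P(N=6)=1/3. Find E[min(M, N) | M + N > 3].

P(M + N > 3) = 17/18.
Summing min(M,N)·P(x,y) over outcomes with M + N > 3 gives 251/90.
E[min(M, N) | M + N > 3] = (251/90) / (17/18) = 251/85.

251/85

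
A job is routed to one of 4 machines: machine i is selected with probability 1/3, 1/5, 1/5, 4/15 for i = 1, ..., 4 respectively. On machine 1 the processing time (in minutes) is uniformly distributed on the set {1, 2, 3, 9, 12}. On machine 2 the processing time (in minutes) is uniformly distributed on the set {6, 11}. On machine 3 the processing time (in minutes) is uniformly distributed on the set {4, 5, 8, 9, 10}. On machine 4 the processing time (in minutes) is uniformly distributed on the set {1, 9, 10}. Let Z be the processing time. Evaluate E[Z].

E[Z | machine 1] = (1+2+3+9+12)/5 = 27/5.
E[Z | machine 2] = (6+11)/2 = 17/2.
E[Z | machine 3] = (4+5+8+9+10)/5 = 36/5.
E[Z | machine 4] = (1+9+10)/3 = 20/3.
By the law of total expectation,
E[Z] = (1/3)·(27/5) + (1/5)·(17/2) + (1/5)·(36/5) + (4/15)·(20/3) = 3023/450.

3023/450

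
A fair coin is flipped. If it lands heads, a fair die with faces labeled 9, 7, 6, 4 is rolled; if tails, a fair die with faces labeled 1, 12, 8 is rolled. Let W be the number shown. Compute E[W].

27/4

E[W | heads] = (9+7+6+4)/4 = 13/2.
E[W | tails] = (1+12+8)/3 = 7.
E[W] = (1/2)·(13/2) + (1/2)·(7) = 27/4.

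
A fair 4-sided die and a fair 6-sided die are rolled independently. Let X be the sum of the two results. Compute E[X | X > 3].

136/21

P(X > 3) = 7/8.
Σ over the event: 4·1/8 + 5·1/6 + 6·1/6 + 7·1/6 + 8·1/8 + 9·1/12 + 10·1/24 = 17/3.
E[X | X > 3] = (17/3) / (7/8) = 136/21.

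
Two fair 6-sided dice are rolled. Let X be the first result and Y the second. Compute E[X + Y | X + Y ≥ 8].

28/3

P(X + Y ≥ 8) = 5/12.
Summing (X+Y)·P(x,y) over outcomes with X + Y ≥ 8 gives 35/9.
E[X + Y | X + Y ≥ 8] = (35/9) / (5/12) = 28/3.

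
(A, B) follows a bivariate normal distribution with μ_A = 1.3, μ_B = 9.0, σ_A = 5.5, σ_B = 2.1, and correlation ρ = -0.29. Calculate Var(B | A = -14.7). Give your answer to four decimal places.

For a bivariate normal, Var(B | A=x) = σ_B²(1 − ρ²).
Var(B | A=-14.7) = (2.1)²·(1 − (-0.29)²) = 4.41·0.9159 = 4.0391.

4.0391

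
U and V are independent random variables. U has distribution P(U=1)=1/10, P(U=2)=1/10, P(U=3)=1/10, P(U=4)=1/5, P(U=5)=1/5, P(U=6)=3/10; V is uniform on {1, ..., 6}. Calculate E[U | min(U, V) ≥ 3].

39/8

P(min(U, V) ≥ 3) = 8/15.
Summing U·P(x,y) over outcomes with min(U, V) ≥ 3 gives 13/5.
E[U | min(U, V) ≥ 3] = (13/5) / (8/15) = 39/8.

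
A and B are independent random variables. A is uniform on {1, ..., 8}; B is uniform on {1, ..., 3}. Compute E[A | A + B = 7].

5

Outcomes with A + B = 7: (4,3), (5,2), (6,1), each with probability 1/24.
E[A | A + B = 7] = (4 + 5 + 6) / 3 = 5.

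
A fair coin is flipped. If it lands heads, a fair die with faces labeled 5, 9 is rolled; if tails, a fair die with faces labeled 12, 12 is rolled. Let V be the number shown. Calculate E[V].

19/2

E[V | heads] = (5+9)/2 = 7.
E[V | tails] = (12+12)/2 = 12.
By the law of total expectation,
E[V] = (1/2)·(7) + (1/2)·(12) = 19/2.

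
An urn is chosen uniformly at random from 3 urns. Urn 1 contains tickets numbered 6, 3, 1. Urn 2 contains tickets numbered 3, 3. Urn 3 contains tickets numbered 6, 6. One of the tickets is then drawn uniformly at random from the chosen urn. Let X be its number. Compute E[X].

E[X | urn 1] = (6+3+1)/3 = 10/3.
E[X | urn 2] = (3+3)/2 = 3.
E[X | urn 3] = (6+6)/2 = 6.
E[X] = (1/3)·(10/3) + (1/3)·(3) + (1/3)·(6) = 37/9.

37/9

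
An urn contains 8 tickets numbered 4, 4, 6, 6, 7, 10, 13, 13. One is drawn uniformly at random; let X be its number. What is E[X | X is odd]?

11

P(X is odd) = 3/8.
Σ over the event: 7·1/8 + 13·1/4 = 33/8.
E[X | X is odd] = (33/8) / (3/8) = 11.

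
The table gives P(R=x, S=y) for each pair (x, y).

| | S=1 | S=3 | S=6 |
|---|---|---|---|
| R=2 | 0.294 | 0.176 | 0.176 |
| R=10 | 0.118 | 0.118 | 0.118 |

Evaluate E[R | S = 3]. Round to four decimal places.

5.2109

P(S = 3) = 0.294.
Summing R·P(R=x,S=y) over the conditioning event gives 1.532.
E[R | S = 3] = (1.532) / (0.294) = 5.2109.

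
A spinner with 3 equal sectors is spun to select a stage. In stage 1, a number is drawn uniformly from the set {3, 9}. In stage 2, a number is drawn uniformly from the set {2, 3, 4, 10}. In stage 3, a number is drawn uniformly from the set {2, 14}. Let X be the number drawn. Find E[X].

E[X | stage 1] = (3+9)/2 = 6.
E[X | stage 2] = (2+3+4+10)/4 = 19/4.
E[X | stage 3] = (2+14)/2 = 8.
By the law of total expectation,
E[X] = (1/3)·(6) + (1/3)·(19/4) + (1/3)·(8) = 25/4.

25/4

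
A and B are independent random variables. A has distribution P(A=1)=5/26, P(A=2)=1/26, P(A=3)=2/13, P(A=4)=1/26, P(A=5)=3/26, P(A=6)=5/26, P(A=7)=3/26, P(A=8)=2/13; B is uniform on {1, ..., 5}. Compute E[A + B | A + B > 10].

P(A + B > 10) = 23/130.
Summing (A+B)·P(x,y) over outcomes with A + B > 10 gives 134/65.
E[A + B | A + B > 10] = (134/65) / (23/130) = 268/23.

268/23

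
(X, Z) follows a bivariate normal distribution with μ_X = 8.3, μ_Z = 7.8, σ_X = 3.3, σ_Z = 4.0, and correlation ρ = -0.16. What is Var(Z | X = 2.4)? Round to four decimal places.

15.5904

The conditional variance in a bivariate normal is σ_Z²(1 − ρ²), independent of x.
Var(Z | X=2.4) = (4.0)²·(1 − (-0.16)²) = 16·0.9744 = 15.5904.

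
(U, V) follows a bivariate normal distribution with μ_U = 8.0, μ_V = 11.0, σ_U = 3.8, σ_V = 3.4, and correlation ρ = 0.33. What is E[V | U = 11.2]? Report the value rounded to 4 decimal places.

11.9448

The regression of V on U has slope ρ·σ_V/σ_U and passes through (μ_U, μ_V).
E[V | U=11.2] = 11.0 + (0.33)·(3.4/3.8)·(11.2 − (8.0)) = 11.0 + (0.29526)·(3.2) = 11.9448.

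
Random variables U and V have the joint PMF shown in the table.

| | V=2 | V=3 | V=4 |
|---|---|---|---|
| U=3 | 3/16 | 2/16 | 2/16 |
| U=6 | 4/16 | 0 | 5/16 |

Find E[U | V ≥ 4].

36/7

P(V ≥ 4) = 7/16.
Σ U·P over the event = 3·(2/16) + 6·(5/16) = 9/4.
E[U | V ≥ 4] = (9/4) / (7/16) = 36/7.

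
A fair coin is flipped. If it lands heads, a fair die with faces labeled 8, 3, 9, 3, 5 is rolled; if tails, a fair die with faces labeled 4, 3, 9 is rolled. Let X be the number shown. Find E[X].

E[X | heads] = (8+3+9+3+5)/5 = 28/5.
E[X | tails] = (4+3+9)/3 = 16/3.
By the law of total expectation,
E[X] = (1/2)·(28/5) + (1/2)·(16/3) = 82/15.

82/15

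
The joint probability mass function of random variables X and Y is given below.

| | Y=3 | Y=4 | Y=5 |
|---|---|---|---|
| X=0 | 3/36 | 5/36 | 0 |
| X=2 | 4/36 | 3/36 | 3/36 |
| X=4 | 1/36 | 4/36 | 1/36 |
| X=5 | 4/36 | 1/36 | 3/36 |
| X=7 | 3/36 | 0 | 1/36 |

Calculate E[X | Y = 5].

P(Y = 5) = 2/9.
Summing X·P(X=x,Y=y) over the conditioning event gives 8/9.
E[X | Y = 5] = (8/9) / (2/9) = 4.

4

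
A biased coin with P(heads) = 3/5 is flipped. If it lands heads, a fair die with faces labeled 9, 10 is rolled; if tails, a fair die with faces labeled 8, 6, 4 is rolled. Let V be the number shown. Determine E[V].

81/10

E[V | heads] = (9+10)/2 = 19/2.
E[V | tails] = (8+6+4)/3 = 6.
E[V] = (3/5)·(19/2) + (2/5)·(6) = 81/10.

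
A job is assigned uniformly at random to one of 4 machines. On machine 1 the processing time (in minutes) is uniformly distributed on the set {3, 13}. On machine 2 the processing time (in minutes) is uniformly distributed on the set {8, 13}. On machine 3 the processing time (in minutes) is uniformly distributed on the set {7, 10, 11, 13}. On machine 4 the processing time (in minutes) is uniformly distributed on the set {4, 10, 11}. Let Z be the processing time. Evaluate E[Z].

445/48

E[Z | machine 1] = (3+13)/2 = 8.
E[Z | machine 2] = (8+13)/2 = 21/2.
E[Z | machine 3] = (7+10+11+13)/4 = 41/4.
E[Z | machine 4] = (4+10+11)/3 = 25/3.
E[Z] = (1/4)·(8) + (1/4)·(21/2) + (1/4)·(41/4) + (1/4)·(25/3) = 445/48.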